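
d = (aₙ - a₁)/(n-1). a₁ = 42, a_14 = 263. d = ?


d = (aₙ - a₁)/(n-1)
= (263 - 42)/(14-1)
= 221/13 = 17

d = 17


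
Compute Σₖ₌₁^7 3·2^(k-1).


Sₙ = 3×(2^7 - 1)/(2 - 1)
= 3×(128 - 1)/1
= 3×127/1
= 381

S_7 = 381


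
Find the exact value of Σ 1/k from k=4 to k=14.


Σₖ₌4^14 1/k = 1/4 + 1/5 + 1/6 + ... + 1/14
= 511073/360360
≈ 1.4182

Sum = 511073/360360 ≈ 1.4182


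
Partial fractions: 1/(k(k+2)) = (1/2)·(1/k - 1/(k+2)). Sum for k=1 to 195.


1/(k(k+2)) = (1/2)·(1/k - 1/(k+2)) (partial fractions)
Telescoping: Σ = (1/2)·(1 + 1/2 - 1/196 - 1/197) = 57525/77224

Sum = 57525/77224


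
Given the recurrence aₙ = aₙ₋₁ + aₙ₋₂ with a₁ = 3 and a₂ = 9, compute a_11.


Computing iteratively: 3, 9, 12, 21, 33, 54, 87, 141, 228, 369, 597
a_11 = 597

a_11 = 597


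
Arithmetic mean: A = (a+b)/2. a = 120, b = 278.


AM = (120 + 278)/2 = 398/2 = 199

AM = 199


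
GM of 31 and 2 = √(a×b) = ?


GM = √(31×2) = √62 = 7.874

GM = 7.874


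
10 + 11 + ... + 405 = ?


Σₖ₌10^405 k = Σₖ₌₁^405 k − Σₖ₌₁^9 k
= 405·406/2 − 9·10/2
= 82215 − 45 = 82170

Σk = 82170


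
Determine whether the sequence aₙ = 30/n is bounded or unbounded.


a₁ = 30, a₂ = 30/2, a₃ = 30/3, ...
0 < aₙ ≤ 30 for all n ≥ 1
Lower bound: 0, Upper bound: 30
The sequence IS bounded

Bounded (0 < aₙ ≤ 30)


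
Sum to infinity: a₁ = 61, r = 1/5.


S∞ = a₁/(1-r) = 61/(1 - 1/5)
= 61/(4/5)
= 305/4

S∞ = 305/4


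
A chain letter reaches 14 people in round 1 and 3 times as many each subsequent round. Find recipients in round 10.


aₙ = a₁·r^(n-1)
= 14×3^9
= 14×19683
= 275562

a_10 = 275562


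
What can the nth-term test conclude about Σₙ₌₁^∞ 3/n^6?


lim(n→∞) 3/n^6 = 0
lim aₙ = 0 → nth-term test is INCONCLUSIVE
(Need other tests; this is actually a convergent p-series with p=6 > 1)

Inconclusive (lim aₙ = 0; need another test)


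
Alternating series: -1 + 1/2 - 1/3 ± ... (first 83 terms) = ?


S = -1 + 1/2 - 1/3 + 1/4 - 1/5 + 1/6 - 1/7 + 1/8 ± ...
= -0.6991
(Full series converges to -ln(2) ≈ -0.6931)

S_83 = -0.6991


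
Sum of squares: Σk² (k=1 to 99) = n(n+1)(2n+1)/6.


n = 99
n(n+1)(2n+1)/6 = 99×100×199/6
= 1970100/6 = 328350

Σk² = 328350


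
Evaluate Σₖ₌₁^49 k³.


n(n+1)/2 = 49×50/2 = 1225
Σk³ = 1225² = 1500625

Σk³ = 1500625


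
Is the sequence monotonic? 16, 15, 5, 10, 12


Differences: -1, -10, 5, 2
Difference at position 3 is +5 (> 0) but position 1 is -1 (< 0) — sequence both rises and falls
→ NOT monotonic

Not monotonic


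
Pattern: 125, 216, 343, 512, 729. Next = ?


Pattern: perfect cubes: n³
Terms: 125, 216, 343, 512, 729
Next term = 1000

Next term = 1000


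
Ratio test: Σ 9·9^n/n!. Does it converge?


aₙ = 9·9^n/n!
a_{n+1}/aₙ = 9^(n+1)/(n+1)! × n!/9^n  (constant 9 cancels)
= 9/(n+1)
L = lim(n→∞) 9/(n+1) = 0
L < 1 → series CONVERGES

Converges (ratio test: L = 0 < 1)


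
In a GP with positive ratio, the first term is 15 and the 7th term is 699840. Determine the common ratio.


r^(n-1) = aₙ/a₁
r^6 = 699840/15 = 46656
r = 46656^(1/6)
= ±6; taking r > 0 gives r = 6

r = 6


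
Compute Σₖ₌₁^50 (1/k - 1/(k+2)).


Telescoping with gap 2: two head and two tail terms survive.
= (1 + 1/2) - (1/51 + 1/52)
= 3/2 - 1/51 - 1/52 = 3875/2652

Sum = 3875/2652


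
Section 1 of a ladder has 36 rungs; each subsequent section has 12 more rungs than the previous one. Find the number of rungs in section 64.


aₙ = a₁ + (n-1)d
= 36 + (64-1)×12
= 36 + 756
= 792

a_64 = 792


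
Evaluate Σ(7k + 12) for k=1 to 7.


Σ(7k+12) = 7·Σk + 12·n
= 7·28 + 12·7
= 196 + 84 = 280

Σ = 280


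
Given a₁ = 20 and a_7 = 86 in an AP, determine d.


d = (aₙ - a₁)/(n-1)
= (86 - 20)/(7-1)
= 66/6 = 11

d = 11


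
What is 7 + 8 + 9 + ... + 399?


Σₖ₌7^399 k = Σₖ₌₁^399 k − Σₖ₌₁^6 k
= 399·400/2 − 6·7/2
= 79800 − 21 = 79779

Σk = 79779


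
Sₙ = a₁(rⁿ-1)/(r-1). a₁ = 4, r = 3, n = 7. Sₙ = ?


Sₙ = 4×(3^7 - 1)/(3 - 1)
= 4×(2187 - 1)/2
= 4×2186/2
= 4372

S_7 = 4372


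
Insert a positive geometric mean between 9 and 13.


GM = √(9×13) = √117 = 10.8167

GM = 10.8167


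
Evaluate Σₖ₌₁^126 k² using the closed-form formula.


n = 126
n(n+1)(2n+1)/6 = 126×127×253/6
= 4048506/6 = 674751

Σk² = 674751


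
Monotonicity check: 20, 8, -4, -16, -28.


Differences: -12, -12, -12, -12
All differences < 0 → strictly DECREASING

Monotonically decreasing


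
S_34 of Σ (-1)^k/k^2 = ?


S = -1 + 1/4 - 1/9 + 1/16 - 1/25 + 1/36 - 1/49 + 1/64 ± ...
= -0.822
(Full series converges to -π²/12 ≈ -0.8225)

S_34 = -0.822


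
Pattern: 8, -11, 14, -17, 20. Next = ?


Pattern: alternating sign, magnitude arithmetic (d=3)
Terms: 8, -11, 14, -17, 20
Next term = -23

Next term = -23


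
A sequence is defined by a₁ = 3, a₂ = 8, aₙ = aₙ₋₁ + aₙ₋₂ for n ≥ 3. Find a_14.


Computing iteratively: 3, 8, 11, 19, 30, 49, 79, 128, 207, 335, 542, 877, ...
a_14 = 2296

a_14 = 2296


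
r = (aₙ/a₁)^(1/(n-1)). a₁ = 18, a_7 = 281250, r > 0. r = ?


r^(n-1) = aₙ/a₁
r^6 = 281250/18 = 15625
r = 15625^(1/6)
= ±5; taking r > 0 gives r = 5

r = 5


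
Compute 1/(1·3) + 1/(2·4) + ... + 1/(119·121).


1/(k(k+2)) = (1/2)·(1/k - 1/(k+2)) (partial fractions)
Telescoping: Σ = (1/2)·(1 + 1/2 - 1/120 - 1/121) = 21539/29040

Sum = 21539/29040


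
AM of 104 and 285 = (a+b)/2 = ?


AM = (104 + 285)/2 = 389/2 = 194.5

AM = 194.5


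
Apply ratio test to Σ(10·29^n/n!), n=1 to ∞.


aₙ = 10·29^n/n!
a_{n+1}/aₙ = 29^(n+1)/(n+1)! × n!/29^n  (constant 10 cancels)
= 29/(n+1)
L = lim(n→∞) 29/(n+1) = 0
L < 1 → series CONVERGES

Converges (ratio test: L = 0 < 1)


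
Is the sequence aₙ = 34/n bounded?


a₁ = 34, a₂ = 34/2, a₃ = 34/3, ...
0 < aₙ ≤ 34 for all n ≥ 1
Lower bound: 0, Upper bound: 34
The sequence IS bounded

Bounded (0 < aₙ ≤ 34)


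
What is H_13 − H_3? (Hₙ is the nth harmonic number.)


Σₖ₌4^13 1/k = 1/4 + 1/5 + 1/6 + 1/7 + 1/8 + 1/9 + 1/10 + 1/11 + 1/12 + 1/13
= 485333/360360
≈ 1.3468

Sum = 485333/360360 ≈ 1.3468


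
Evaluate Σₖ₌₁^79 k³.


n(n+1)/2 = 79×80/2 = 3160
Σk³ = 3160² = 9985600

Σk³ = 9985600


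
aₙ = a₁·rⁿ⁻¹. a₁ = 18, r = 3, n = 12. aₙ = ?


aₙ = a₁·r^(n-1)
= 18×3^11
= 18×177147
= 3188646

a_12 = 3188646


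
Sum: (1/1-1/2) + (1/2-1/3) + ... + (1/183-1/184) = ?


Telescoping: adjacent terms cancel.
= 1/1 - 1/184
= 1 - 1/184 = 183/184

Sum = 183/184


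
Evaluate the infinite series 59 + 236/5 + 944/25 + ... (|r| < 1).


S∞ = a₁/(1-r) = 59/(1 - 4/5)
= 59/(1/5)
= 295

S∞ = 295


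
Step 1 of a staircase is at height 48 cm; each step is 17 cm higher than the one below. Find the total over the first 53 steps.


aₙ = 48 + (53-1)×17 = 932
Sₙ = n(a₁+aₙ)/2 = 53×(48+932)/2
= 53×980/2 = 25970

S_53 = 25970


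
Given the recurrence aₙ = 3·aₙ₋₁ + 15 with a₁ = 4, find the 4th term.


Computing step by step:
a_1 = 4
a_2 = 27
a_3 = 96
a_4 = 303


a_4 = 303


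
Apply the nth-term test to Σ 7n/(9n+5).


lim(n→∞) 7n/(9n+5) = 7/9 = 7/9  (divide numerator and denominator by n)
lim aₙ = 7/9 ≠ 0 → series DIVERGES

Diverges (lim aₙ = 7/9 ≠ 0)


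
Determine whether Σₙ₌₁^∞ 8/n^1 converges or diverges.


p-series test: Σ c/n^p converges if p > 1, diverges if p ≤ 1 (constant c > 0 doesn't affect convergence).
p = 1
1 ≤ 1 → DIVERGES

Diverges (p = 1 ≤ 1)


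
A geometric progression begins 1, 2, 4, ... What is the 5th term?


aₙ = a₁·r^(n-1)
= 1×2^4
= 1×16
= 16

a_5 = 16


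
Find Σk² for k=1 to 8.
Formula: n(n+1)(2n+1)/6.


n = 8
n(n+1)(2n+1)/6 = 8×9×17/6
= 1224/6 = 204

Σk² = 204


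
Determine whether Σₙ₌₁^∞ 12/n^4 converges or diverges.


p-series test: Σ c/n^p converges if p > 1, diverges if p ≤ 1 (constant c > 0 doesn't affect convergence).
p = 4
4 > 1 → CONVERGES

Converges (p = 4 > 1)


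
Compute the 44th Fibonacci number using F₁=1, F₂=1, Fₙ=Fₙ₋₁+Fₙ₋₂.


Fibonacci sequence: 1, 1, 2, 3, 5, 8, 13, 21, 34, 55, 89, ...
F(44) = 701408733

F(44) = 701408733


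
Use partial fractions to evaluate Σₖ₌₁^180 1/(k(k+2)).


1/(k(k+2)) = (1/2)·(1/k - 1/(k+2)) (partial fractions)
Telescoping: Σ = (1/2)·(1 + 1/2 - 1/181 - 1/182) = 24525/32942

Sum = 24525/32942


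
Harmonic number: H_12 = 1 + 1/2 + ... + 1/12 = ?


H_12 = 1/1 + 1/2 + 1/3 + ... + 1/12
= 86021/27720
≈ 3.1032

H_12 = 86021/27720 ≈ 3.1032


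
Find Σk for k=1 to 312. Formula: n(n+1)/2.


n(n+1)/2 = 312×313/2 = 97656/2 = 48828

Σk = 48828


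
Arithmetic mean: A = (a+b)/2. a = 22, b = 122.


AM = (22 + 122)/2 = 144/2 = 72

AM = 72


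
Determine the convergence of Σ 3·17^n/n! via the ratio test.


aₙ = 3·17^n/n!
a_{n+1}/aₙ = 17^(n+1)/(n+1)! × n!/17^n  (constant 3 cancels)
= 17/(n+1)
L = lim(n→∞) 17/(n+1) = 0
L < 1 → series CONVERGES

Converges (ratio test: L = 0 < 1)


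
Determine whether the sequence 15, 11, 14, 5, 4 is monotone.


Differences: -4, 3, -9, -1
Difference at position 2 is +3 (> 0) but position 1 is -4 (< 0) — sequence both rises and falls
→ NOT monotonic

Not monotonic


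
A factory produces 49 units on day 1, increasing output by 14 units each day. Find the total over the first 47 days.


aₙ = 49 + (47-1)×14 = 693
Sₙ = n(a₁+aₙ)/2 = 47×(49+693)/2
= 47×742/2 = 17437

S_47 = 17437


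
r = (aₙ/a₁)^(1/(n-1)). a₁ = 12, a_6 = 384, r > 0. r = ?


r^(n-1) = aₙ/a₁
r^5 = 384/12 = 32
r = 32^(1/5)
= 2

r = 2


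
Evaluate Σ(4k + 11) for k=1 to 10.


Σ(4k+11) = 4·Σk + 11·n
= 4·55 + 11·10
= 220 + 110 = 330

Σ = 330


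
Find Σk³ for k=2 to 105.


Σₖ₌2^105 k³ = [105·106/2]² − [1·2/2]²
= 30969225 − 1 = 30969224

Σk³ = 30969224


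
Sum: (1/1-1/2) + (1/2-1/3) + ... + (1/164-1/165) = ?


Telescoping: adjacent terms cancel.
= 1/1 - 1/165
= 1 - 1/165 = 164/165

Sum = 164/165


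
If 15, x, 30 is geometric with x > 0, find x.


GM = √(15×30) = √450 = 21.2132

GM = 21.2132


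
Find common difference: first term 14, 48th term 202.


d = (aₙ - a₁)/(n-1)
= (202 - 14)/(48-1)
= 188/47 = 4

d = 4


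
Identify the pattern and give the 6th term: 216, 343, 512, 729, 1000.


Pattern: perfect cubes: n³
Terms: 216, 343, 512, 729, 1000
Next term = 1331

Next term = 1331


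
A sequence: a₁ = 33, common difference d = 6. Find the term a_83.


aₙ = a₁ + (n-1)d
= 33 + (83-1)×6
= 33 + 492
= 525

a_83 = 525


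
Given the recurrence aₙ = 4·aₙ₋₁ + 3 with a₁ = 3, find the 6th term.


Computing step by step:
a_1 = 3
a_2 = 15
a_3 = 63
a_4 = 255
a_5 = 1023
a_6 = 4095


a_6 = 4095


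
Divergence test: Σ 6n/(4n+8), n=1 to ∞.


lim(n→∞) 6n/(4n+8) = 6/4 = 3/2  (divide numerator and denominator by n)
lim aₙ = 3/2 ≠ 0 → series DIVERGES

Diverges (lim aₙ = 3/2 ≠ 0)


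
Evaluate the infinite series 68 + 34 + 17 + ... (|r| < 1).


S∞ = a₁/(1-r) = 68/(1 - 1/2)
= 68/(1/2)
= 136

S∞ = 136


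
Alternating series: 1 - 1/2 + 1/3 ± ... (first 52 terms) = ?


S = 1 - 1/2 + 1/3 - 1/4 + 1/5 - 1/6 + 1/7 - 1/8 ± ...
= 0.6836
(Full series converges to +ln(2) ≈ +0.6931)

S_52 = 0.6836


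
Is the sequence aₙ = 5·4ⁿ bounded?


aₙ = 5·4ⁿ → as n→∞, aₙ→∞ (since base 4 > 1)
No finite upper bound exists
The sequence is UNBOUNDED

Unbounded (aₙ → ∞ as n → ∞)


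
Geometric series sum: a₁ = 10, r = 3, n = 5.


Sₙ = 10×(3^5 - 1)/(3 - 1)
= 10×(243 - 1)/2
= 10×242/2
= 1210

S_5 = 1210


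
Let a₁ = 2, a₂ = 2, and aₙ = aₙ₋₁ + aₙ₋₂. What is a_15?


Computing iteratively: 2, 2, 4, 6, 10, 16, 26, 42, 68, 110, 178, 288, ...
a_15 = 1220

a_15 = 1220


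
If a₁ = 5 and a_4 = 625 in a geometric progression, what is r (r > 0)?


r^(n-1) = aₙ/a₁
r^3 = 625/5 = 125
r = 125^(1/3)
= 5

r = 5


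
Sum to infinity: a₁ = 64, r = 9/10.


S∞ = a₁/(1-r) = 64/(1 - 9/10)
= 64/(1/10)
= 640

S∞ = 640


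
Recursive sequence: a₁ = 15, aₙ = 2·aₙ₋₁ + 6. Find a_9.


Computing step by step:
a_1 = 15
a_2 = 36
a_3 = 78
a_4 = 162
a_5 = 330
a_6 = 666
a_7 = 1338
a_8 = 2682
a_9 = 5370


a_9 = 5370


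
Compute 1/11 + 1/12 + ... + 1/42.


Σₖ₌11^42 1/k = 1/11 + 1/12 + 1/13 + ... + 1/42
= 27836068974842873/19914562703599200
≈ 1.3978

Sum = 27836068974842873/19914562703599200 ≈ 1.3978


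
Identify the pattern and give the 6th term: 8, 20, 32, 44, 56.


Pattern: arithmetic (d=12)
Terms: 8, 20, 32, 44, 56
Next term = 68

Next term = 68


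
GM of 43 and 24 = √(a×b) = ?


GM = √(43×24) = √1032 = 32.1248

GM = 32.1248


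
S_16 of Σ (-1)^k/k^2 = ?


S = -1 + 1/4 - 1/9 + 1/16 - 1/25 + 1/36 - 1/49 + 1/64 ± ...
= -0.8206
(Full series converges to -π²/12 ≈ -0.8225)

S_16 = -0.8206


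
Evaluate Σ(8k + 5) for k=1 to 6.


Σ(8k+5) = 8·Σk + 5·n
= 8·21 + 5·6
= 168 + 30 = 198

Σ = 198


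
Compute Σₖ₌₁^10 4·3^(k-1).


Sₙ = 4×(3^10 - 1)/(3 - 1)
= 4×(59049 - 1)/2
= 4×59048/2
= 118096

S_10 = 118096


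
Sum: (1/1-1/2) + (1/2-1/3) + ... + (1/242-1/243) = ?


Telescoping: adjacent terms cancel.
= 1/1 - 1/243
= 1 - 1/243 = 242/243

Sum = 242/243


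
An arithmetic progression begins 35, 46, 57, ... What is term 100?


aₙ = a₁ + (n-1)d
= 35 + (100-1)×11
= 35 + 1089
= 1124

a_100 = 1124


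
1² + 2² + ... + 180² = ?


n = 180
n(n+1)(2n+1)/6 = 180×181×361/6
= 11761380/6 = 1960230

Σk² = 1960230


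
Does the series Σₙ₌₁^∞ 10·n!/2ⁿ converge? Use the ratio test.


aₙ = 10·n!/2^n
a_{n+1}/aₙ = (n+1)!/2^(n+1) × 2^n/n!  (constant 10 cancels)
= (n+1)/2
L = lim(n→∞) (n+1)/2 = ∞
L > 1 → series DIVERGES

Diverges (ratio test: L = ∞ > 1)


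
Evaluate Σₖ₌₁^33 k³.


n(n+1)/2 = 33×34/2 = 561
Σk³ = 561² = 314721

Σk³ = 314721


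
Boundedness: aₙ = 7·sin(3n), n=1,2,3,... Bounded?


For all n, -1 ≤ sin(3n) ≤ 1, so -7 ≤ 7·sin(3n) ≤ 7
Lower bound: -7, Upper bound: 7
The sequence IS bounded

Bounded (-7 ≤ aₙ ≤ 7)


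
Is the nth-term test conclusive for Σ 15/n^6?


lim(n→∞) 15/n^6 = 0
lim aₙ = 0 → nth-term test is INCONCLUSIVE
(Need other tests; this is actually a convergent p-series with p=6 > 1)

Inconclusive (lim aₙ = 0; need another test)


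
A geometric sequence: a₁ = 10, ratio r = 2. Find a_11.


aₙ = a₁·r^(n-1)
= 10×2^10
= 10×1024
= 10240

a_11 = 10240


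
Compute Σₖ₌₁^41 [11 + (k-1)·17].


aₙ = 11 + (41-1)×17 = 691
Sₙ = n(a₁+aₙ)/2 = 41×(11+691)/2
= 41×702/2 = 14391

S_41 = 14391


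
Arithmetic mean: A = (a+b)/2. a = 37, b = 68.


AM = (37 + 68)/2 = 105/2 = 52.5

AM = 52.5


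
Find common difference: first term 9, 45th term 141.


d = (aₙ - a₁)/(n-1)
= (141 - 9)/(45-1)
= 132/44 = 3

d = 3


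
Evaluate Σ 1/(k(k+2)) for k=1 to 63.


1/(k(k+2)) = (1/2)·(1/k - 1/(k+2)) (partial fractions)
Telescoping: Σ = (1/2)·(1 + 1/2 - 1/64 - 1/65) = 6111/8320

Sum = 6111/8320


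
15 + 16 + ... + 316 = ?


Σₖ₌15^316 k = Σₖ₌₁^316 k − Σₖ₌₁^14 k
= 316·317/2 − 14·15/2
= 50086 − 105 = 49981

Σk = 49981


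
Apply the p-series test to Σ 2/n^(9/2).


p-series test: Σ c/n^p converges if p > 1, diverges if p ≤ 1 (constant c > 0 doesn't affect convergence).
p = 9/2
9/2 > 1 → CONVERGES

Converges (p = 9/2 > 1)


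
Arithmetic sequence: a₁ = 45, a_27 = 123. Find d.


d = (aₙ - a₁)/(n-1)
= (123 - 45)/(27-1)
= 78/26 = 3

d = 3


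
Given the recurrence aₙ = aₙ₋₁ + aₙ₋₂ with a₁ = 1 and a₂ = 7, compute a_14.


Computing iteratively: 1, 7, 8, 15, 23, 38, 61, 99, 160, 259, 419, 678, ...
a_14 = 1775

a_14 = 1775


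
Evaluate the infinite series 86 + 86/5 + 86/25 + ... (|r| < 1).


S∞ = a₁/(1-r) = 86/(1 - 1/5)
= 86/(4/5)
= 215/2

S∞ = 215/2


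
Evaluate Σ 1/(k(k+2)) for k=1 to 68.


1/(k(k+2)) = (1/2)·(1/k - 1/(k+2)) (partial fractions)
Telescoping: Σ = (1/2)·(1 + 1/2 - 1/69 - 1/70) = 3553/4830

Sum = 3553/4830


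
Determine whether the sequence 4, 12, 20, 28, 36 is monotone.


Differences: 8, 8, 8, 8
All differences > 0 → strictly INCREASING

Monotonically increasing


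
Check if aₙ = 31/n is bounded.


a₁ = 31, a₂ = 31/2, a₃ = 31/3, ...
0 < aₙ ≤ 31 for all n ≥ 1
Lower bound: 0, Upper bound: 31
The sequence IS bounded

Bounded (0 < aₙ ≤ 31)


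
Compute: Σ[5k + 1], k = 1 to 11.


Σ(5k+1) = 5·Σk + 1·n
= 5·66 + 1·11
= 330 + 11 = 341

Σ = 341


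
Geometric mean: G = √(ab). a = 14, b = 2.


GM = √(14×2) = √28 = 5.2915

GM = 5.2915


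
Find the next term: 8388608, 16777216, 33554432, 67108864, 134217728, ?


Pattern: powers of 2: 2ⁿ
Terms: 8388608, 16777216, 33554432, 67108864, 134217728
Next term = 268435456

Next term = 268435456


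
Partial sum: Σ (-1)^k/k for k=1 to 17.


S = -1 + 1/2 - 1/3 + 1/4 - 1/5 + 1/6 - 1/7 + 1/8 ± ...
= -0.7217
(Full series converges to -ln(2) ≈ -0.6931)

S_17 = -0.7217


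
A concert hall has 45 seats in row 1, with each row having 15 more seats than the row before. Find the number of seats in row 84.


aₙ = a₁ + (n-1)d
= 45 + (84-1)×15
= 45 + 1245
= 1290

a_84 = 1290


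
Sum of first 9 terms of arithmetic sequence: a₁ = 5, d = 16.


aₙ = 5 + (9-1)×16 = 133
Sₙ = n(a₁+aₙ)/2 = 9×(5+133)/2
= 9×138/2 = 621

S_9 = 621


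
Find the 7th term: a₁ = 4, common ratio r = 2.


aₙ = a₁·r^(n-1)
= 4×2^6
= 4×64
= 256

a_7 = 256


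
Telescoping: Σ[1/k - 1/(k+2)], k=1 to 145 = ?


Telescoping with gap 2: two head and two tail terms survive.
= (1 + 1/2) - (1/146 + 1/147)
= 3/2 - 1/146 - 1/147 = 15950/10731

Sum = 15950/10731


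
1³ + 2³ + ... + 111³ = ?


n(n+1)/2 = 111×112/2 = 6216
Σk³ = 6216² = 38638656

Σk³ = 38638656


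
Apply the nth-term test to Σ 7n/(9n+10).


lim(n→∞) 7n/(9n+10) = 7/9 = 7/9  (divide numerator and denominator by n)
lim aₙ = 7/9 ≠ 0 → series DIVERGES

Diverges (lim aₙ = 7/9 ≠ 0)


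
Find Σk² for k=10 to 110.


Σₖ₌10^110 k² = Σₖ₌₁^110 k² − Σₖ₌₁^9 k²
= 110·111·221/6 − 9·10·19/6
= 449735 − 285 = 449450

Σk² = 449450


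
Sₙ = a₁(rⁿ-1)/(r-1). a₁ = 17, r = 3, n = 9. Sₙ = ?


Sₙ = 17×(3^9 - 1)/(3 - 1)
= 17×(19683 - 1)/2
= 17×19682/2
= 167297

S_9 = 167297


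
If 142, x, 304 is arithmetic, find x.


AM = (142 + 304)/2 = 446/2 = 223

AM = 223


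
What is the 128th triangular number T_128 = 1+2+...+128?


n(n+1)/2 = 128×129/2 = 16512/2 = 8256

Σk = 8256


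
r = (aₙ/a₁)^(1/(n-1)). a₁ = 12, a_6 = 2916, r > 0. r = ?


r^(n-1) = aₙ/a₁
r^5 = 2916/12 = 243
r = 243^(1/5)
= 3

r = 3


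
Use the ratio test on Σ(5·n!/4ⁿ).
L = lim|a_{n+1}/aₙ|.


aₙ = 5·n!/4^n
a_{n+1}/aₙ = (n+1)!/4^(n+1) × 4^n/n!  (constant 5 cancels)
= (n+1)/4
L = lim(n→∞) (n+1)/4 = ∞
L > 1 → series DIVERGES

Diverges (ratio test: L = ∞ > 1)


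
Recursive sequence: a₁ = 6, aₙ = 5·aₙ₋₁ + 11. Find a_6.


Computing step by step:
a_1 = 6
a_2 = 41
a_3 = 216
a_4 = 1091
a_5 = 5466
a_6 = 27341


a_6 = 27341


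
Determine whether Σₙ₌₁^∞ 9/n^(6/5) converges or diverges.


p-series test: Σ c/n^p converges if p > 1, diverges if p ≤ 1 (constant c > 0 doesn't affect convergence).
p = 6/5
6/5 > 1 → CONVERGES

Converges (p = 6/5 > 1)


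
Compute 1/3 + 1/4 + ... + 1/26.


Σₖ₌3^26 1/k = 1/3 + 1/4 + 1/5 + ... + 1/26
= 21010170067/8923714800
≈ 2.3544

Sum = 21010170067/8923714800 ≈ 2.3544


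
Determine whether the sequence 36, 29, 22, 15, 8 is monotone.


Differences: -7, -7, -7, -7
All differences < 0 → strictly DECREASING

Monotonically decreasing


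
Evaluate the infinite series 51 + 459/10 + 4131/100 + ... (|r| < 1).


S∞ = a₁/(1-r) = 51/(1 - 9/10)
= 51/(1/10)
= 510

S∞ = 510


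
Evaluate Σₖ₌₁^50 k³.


n(n+1)/2 = 50×51/2 = 1275
Σk³ = 1275² = 1625625

Σk³ = 1625625


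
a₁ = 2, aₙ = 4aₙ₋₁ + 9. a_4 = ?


Computing step by step:
a_1 = 2
a_2 = 17
a_3 = 77
a_4 = 317


a_4 = 317


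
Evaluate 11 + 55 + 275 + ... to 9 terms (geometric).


Sₙ = 11×(5^9 - 1)/(5 - 1)
= 11×(1953125 - 1)/4
= 11×1953124/4
= 5371091

S_9 = 5371091


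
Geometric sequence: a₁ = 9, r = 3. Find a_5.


aₙ = a₁·r^(n-1)
= 9×3^4
= 9×81
= 729

a_5 = 729


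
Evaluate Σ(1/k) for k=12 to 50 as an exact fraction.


Σₖ₌12^50 1/k = 1/12 + 1/13 + 1/14 + ... + 1/50
= 4584503288084926883939/3099044504245996706400
≈ 1.4793

Sum = 4584503288084926883939/3099044504245996706400 ≈ 1.4793


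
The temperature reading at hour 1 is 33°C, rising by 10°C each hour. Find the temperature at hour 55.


aₙ = a₁ + (n-1)d
= 33 + (55-1)×10
= 33 + 540
= 573

a_55 = 573


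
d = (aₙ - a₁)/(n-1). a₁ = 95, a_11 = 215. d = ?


d = (aₙ - a₁)/(n-1)
= (215 - 95)/(11-1)
= 120/10 = 12

d = 12


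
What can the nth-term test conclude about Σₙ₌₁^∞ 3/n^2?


lim(n→∞) 3/n^2 = 0
lim aₙ = 0 → nth-term test is INCONCLUSIVE
(Need other tests; this is actually a convergent p-series with p=2 > 1)

Inconclusive (lim aₙ = 0; need another test)


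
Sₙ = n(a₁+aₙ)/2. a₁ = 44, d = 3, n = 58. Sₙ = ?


aₙ = 44 + (58-1)×3 = 215
Sₙ = n(a₁+aₙ)/2 = 58×(44+215)/2
= 58×259/2 = 7511

S_58 = 7511


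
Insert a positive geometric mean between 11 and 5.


GM = √(11×5) = √55 = 7.4162

GM = 7.4162


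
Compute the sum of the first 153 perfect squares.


n = 153
n(n+1)(2n+1)/6 = 153×154×307/6
= 7233534/6 = 1205589

Σk² = 1205589


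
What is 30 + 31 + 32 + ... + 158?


Σₖ₌30^158 k = Σₖ₌₁^158 k − Σₖ₌₁^29 k
= 158·159/2 − 29·30/2
= 12561 − 435 = 12126

Σk = 12126


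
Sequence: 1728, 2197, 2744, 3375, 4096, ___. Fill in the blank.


Pattern: perfect cubes: n³
Terms: 1728, 2197, 2744, 3375, 4096
Next term = 4913

Next term = 4913


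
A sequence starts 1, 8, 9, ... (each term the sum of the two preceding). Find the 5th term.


Computing iteratively: 1, 8, 9, 17, 26
a_5 = 26

a_5 = 26


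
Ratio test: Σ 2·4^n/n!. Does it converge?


aₙ = 2·4^n/n!
a_{n+1}/aₙ = 4^(n+1)/(n+1)! × n!/4^n  (constant 2 cancels)
= 4/(n+1)
L = lim(n→∞) 4/(n+1) = 0
L < 1 → series CONVERGES

Converges (ratio test: L = 0 < 1)


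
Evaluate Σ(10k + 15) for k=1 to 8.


Σ(10k+15) = 10·Σk + 15·n
= 10·36 + 15·8
= 360 + 120 = 480

Σ = 480


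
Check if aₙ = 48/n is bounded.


a₁ = 48, a₂ = 48/2, a₃ = 48/3, ...
0 < aₙ ≤ 48 for all n ≥ 1
Lower bound: 0, Upper bound: 48
The sequence IS bounded

Bounded (0 < aₙ ≤ 48)


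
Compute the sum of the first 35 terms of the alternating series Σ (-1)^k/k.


S = -1 + 1/2 - 1/3 + 1/4 - 1/5 + 1/6 - 1/7 + 1/8 ± ...
= -0.7072
(Full series converges to -ln(2) ≈ -0.6931)

S_35 = -0.7072


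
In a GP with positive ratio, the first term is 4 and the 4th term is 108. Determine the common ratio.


r^(n-1) = aₙ/a₁
r^3 = 108/4 = 27
r = 27^(1/3)
= 3

r = 3


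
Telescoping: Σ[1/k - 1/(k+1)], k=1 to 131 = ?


Telescoping: adjacent terms cancel.
= 1/1 - 1/132
= 1 - 1/132 = 131/132

Sum = 131/132


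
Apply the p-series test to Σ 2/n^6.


p-series test: Σ c/n^p converges if p > 1, diverges if p ≤ 1 (constant c > 0 doesn't affect convergence).
p = 6
6 > 1 → CONVERGES

Converges (p = 6 > 1)


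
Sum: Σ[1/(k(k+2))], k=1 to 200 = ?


1/(k(k+2)) = (1/2)·(1/k - 1/(k+2)) (partial fractions)
Telescoping: Σ = (1/2)·(1 + 1/2 - 1/201 - 1/202) = 15125/20301

Sum = 15125/20301


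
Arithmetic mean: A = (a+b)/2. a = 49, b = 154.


AM = (49 + 154)/2 = 203/2 = 101.5

AM = 101.5


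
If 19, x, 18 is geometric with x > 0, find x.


GM = √(19×18) = √342 = 18.4932

GM = 18.4932


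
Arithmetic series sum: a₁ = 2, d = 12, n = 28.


aₙ = 2 + (28-1)×12 = 326
Sₙ = n(a₁+aₙ)/2 = 28×(2+326)/2
= 28×328/2 = 4592

S_28 = 4592


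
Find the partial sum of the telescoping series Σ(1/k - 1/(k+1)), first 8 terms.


Telescoping: adjacent terms cancel.
= 1/1 - 1/9
= 1 - 1/9 = 8/9

Sum = 8/9


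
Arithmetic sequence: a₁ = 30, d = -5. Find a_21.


aₙ = a₁ + (n-1)d
= 30 + (21-1)×-5
= 30 - 100
= -70

a_21 = -70


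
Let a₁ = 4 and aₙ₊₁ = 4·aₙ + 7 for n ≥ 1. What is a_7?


Computing step by step:
a_1 = 4
a_2 = 23
a_3 = 99
a_4 = 403
a_5 = 1619
a_6 = 6483
a_7 = 25939


a_7 = 25939


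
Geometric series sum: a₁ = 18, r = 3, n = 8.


Sₙ = 18×(3^8 - 1)/(3 - 1)
= 18×(6561 - 1)/2
= 18×6560/2
= 59040

S_8 = 59040


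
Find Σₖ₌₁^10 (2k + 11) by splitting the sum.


Σ(2k+11) = 2·Σk + 11·n
= 2·55 + 11·10
= 110 + 110 = 220

Σ = 220


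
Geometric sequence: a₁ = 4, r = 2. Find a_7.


aₙ = a₁·r^(n-1)
= 4×2^6
= 4×64
= 256

a_7 = 256


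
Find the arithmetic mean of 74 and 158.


AM = (74 + 158)/2 = 232/2 = 116

AM = 116


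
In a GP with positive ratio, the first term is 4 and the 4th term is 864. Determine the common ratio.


r^(n-1) = aₙ/a₁
r^3 = 864/4 = 216
r = 216^(1/3)
= 6

r = 6


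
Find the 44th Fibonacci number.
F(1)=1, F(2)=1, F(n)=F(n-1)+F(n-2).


Fibonacci sequence: 1, 1, 2, 3, 5, 8, 13, 21, 34, 55, 89, ...
F(44) = 701408733

F(44) = 701408733


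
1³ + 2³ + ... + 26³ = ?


n(n+1)/2 = 26×27/2 = 351
Σk³ = 351² = 123201

Σk³ = 123201


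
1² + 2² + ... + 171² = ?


n = 171
n(n+1)(2n+1)/6 = 171×172×343/6
= 10088316/6 = 1681386

Σk² = 1681386


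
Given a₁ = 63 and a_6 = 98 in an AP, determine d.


d = (aₙ - a₁)/(n-1)
= (98 - 63)/(6-1)
= 35/5 = 7

d = 7


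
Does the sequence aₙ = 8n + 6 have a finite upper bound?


aₙ = 8n + 6 → as n→∞, aₙ→∞
No finite upper bound exists
The sequence is UNBOUNDED

Unbounded (aₙ → ∞ as n → ∞)


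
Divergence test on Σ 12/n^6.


lim(n→∞) 12/n^6 = 0
lim aₙ = 0 → nth-term test is INCONCLUSIVE
(Need other tests; this is actually a convergent p-series with p=6 > 1)

Inconclusive (lim aₙ = 0; need another test)


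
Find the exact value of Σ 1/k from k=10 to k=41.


Σₖ₌10^41 1/k = 1/10 + 1/11 + 1/12 + ... + 1/41
= 4193338427193599/2844937529085600
≈ 1.474

Sum = 4193338427193599/2844937529085600 ≈ 1.474


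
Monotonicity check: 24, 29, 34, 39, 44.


Differences: 5, 5, 5, 5
All differences > 0 → strictly INCREASING

Monotonically increasing


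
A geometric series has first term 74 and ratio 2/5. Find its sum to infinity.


S∞ = a₁/(1-r) = 74/(1 - 2/5)
= 74/(3/5)
= 370/3

S∞ = 370/3


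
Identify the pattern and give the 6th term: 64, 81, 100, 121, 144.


Pattern: perfect squares: n²
Terms: 64, 81, 100, 121, 144
Next term = 169

Next term = 169


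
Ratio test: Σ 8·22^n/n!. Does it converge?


aₙ = 8·22^n/n!
a_{n+1}/aₙ = 22^(n+1)/(n+1)! × n!/22^n  (constant 8 cancels)
= 22/(n+1)
L = lim(n→∞) 22/(n+1) = 0
L < 1 → series CONVERGES

Converges (ratio test: L = 0 < 1)


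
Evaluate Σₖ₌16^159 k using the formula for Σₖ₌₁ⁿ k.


Σₖ₌16^159 k = Σₖ₌₁^159 k − Σₖ₌₁^15 k
= 159·160/2 − 15·16/2
= 12720 − 120 = 12600

Σk = 12600


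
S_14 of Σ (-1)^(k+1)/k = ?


S = 1 - 1/2 + 1/3 - 1/4 + 1/5 - 1/6 + 1/7 - 1/8 ± ...
= 0.6587
(Full series converges to +ln(2) ≈ +0.6931)

S_14 = 0.6587


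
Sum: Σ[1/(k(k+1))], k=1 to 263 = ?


1/(k(k+1)) = 1/k - 1/(k+1) (partial fractions)
Telescoping: Σ = 1 - 1/264 = 263/264

Sum = 263/264


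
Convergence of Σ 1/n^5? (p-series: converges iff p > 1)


p-series test: Σ c/n^p converges if p > 1, diverges if p ≤ 1 (constant c > 0 doesn't affect convergence).
p = 5
5 > 1 → CONVERGES

Converges (p = 5 > 1)


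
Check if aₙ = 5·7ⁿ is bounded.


aₙ = 5·7ⁿ → as n→∞, aₙ→∞ (since base 7 > 1)
No finite upper bound exists
The sequence is UNBOUNDED

Unbounded (aₙ → ∞ as n → ∞)


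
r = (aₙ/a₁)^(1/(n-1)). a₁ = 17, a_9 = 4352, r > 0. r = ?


r^(n-1) = aₙ/a₁
r^8 = 4352/17 = 256
r = 256^(1/8)
= ±2; taking r > 0 gives r = 2

r = 2


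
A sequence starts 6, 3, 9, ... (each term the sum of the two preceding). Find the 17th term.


Computing iteratively: 6, 3, 9, 12, 21, 33, 54, 87, 141, 228, 369, 597, ...
a_17 = 6621

a_17 = 6621


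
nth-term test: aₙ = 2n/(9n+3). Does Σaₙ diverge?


lim(n→∞) 2n/(9n+3) = 2/9 = 2/9  (divide numerator and denominator by n)
lim aₙ = 2/9 ≠ 0 → series DIVERGES

Diverges (lim aₙ = 2/9 ≠ 0)


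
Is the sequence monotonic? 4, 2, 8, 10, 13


Differences: -2, 6, 2, 3
Difference at position 2 is +6 (> 0) but position 1 is -2 (< 0) — sequence both rises and falls
→ NOT monotonic

Not monotonic


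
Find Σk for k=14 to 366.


Σₖ₌14^366 k = Σₖ₌₁^366 k − Σₖ₌₁^13 k
= 366·367/2 − 13·14/2
= 67161 − 91 = 67070

Σk = 67070


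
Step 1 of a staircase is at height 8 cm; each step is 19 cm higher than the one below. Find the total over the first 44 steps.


aₙ = 8 + (44-1)×19 = 825
Sₙ = n(a₁+aₙ)/2 = 44×(8+825)/2
= 44×833/2 = 18326

S_44 = 18326


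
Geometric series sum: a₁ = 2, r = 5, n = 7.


Sₙ = 2×(5^7 - 1)/(5 - 1)
= 2×(78125 - 1)/4
= 2×78124/4
= 39062

S_7 = 39062


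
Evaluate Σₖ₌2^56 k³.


Σₖ₌2^56 k³ = [56·57/2]² − [1·2/2]²
= 2547216 − 1 = 2547215

Σk³ = 2547215


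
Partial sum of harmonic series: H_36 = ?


H_36 = 1/1 + 1/2 + 1/3 + ... + 1/36
= 54801925434709/13127595717600
≈ 4.1746

H_36 = 54801925434709/13127595717600 ≈ 4.1746


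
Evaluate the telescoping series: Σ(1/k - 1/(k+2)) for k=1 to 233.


Telescoping with gap 2: two head and two tail terms survive.
= (1 + 1/2) - (1/234 + 1/235)
= 3/2 - 1/234 - 1/235 = 41008/27495

Sum = 41008/27495


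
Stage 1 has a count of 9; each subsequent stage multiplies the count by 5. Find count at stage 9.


aₙ = a₁·r^(n-1)
= 9×5^8
= 9×390625
= 3515625

a_9 = 3515625


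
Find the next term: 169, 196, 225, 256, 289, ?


Pattern: perfect squares: n²
Terms: 169, 196, 225, 256, 289
Next term = 324

Next term = 324


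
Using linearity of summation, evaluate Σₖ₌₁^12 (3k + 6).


Σ(3k+6) = 3·Σk + 6·n
= 3·78 + 6·12
= 234 + 72 = 306

Σ = 306


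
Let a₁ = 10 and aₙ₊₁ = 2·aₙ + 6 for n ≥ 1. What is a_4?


Computing step by step:
a_1 = 10
a_2 = 26
a_3 = 58
a_4 = 122


a_4 = 122


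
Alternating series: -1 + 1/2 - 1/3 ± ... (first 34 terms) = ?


S = -1 + 1/2 - 1/3 + 1/4 - 1/5 + 1/6 - 1/7 + 1/8 ± ...
= -0.6787
(Full series converges to -ln(2) ≈ -0.6931)

S_34 = -0.6787


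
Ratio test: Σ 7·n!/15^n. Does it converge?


aₙ = 7·n!/15^n
a_{n+1}/aₙ = (n+1)!/15^(n+1) × 15^n/n!  (constant 7 cancels)
= (n+1)/15
L = lim(n→∞) (n+1)/15 = ∞
L > 1 → series DIVERGES

Diverges (ratio test: L = ∞ > 1)


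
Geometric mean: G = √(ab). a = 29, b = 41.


GM = √(29×41) = √1189 = 34.4819

GM = 34.4819


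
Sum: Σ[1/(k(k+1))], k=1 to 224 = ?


1/(k(k+1)) = 1/k - 1/(k+1) (partial fractions)
Telescoping: Σ = 1 - 1/225 = 224/225

Sum = 224/225


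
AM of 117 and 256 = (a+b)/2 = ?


AM = (117 + 256)/2 = 373/2 = 186.5

AM = 186.5


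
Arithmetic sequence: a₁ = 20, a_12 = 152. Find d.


d = (aₙ - a₁)/(n-1)
= (152 - 20)/(12-1)
= 132/11 = 12

d = 12


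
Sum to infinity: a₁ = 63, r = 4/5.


S∞ = a₁/(1-r) = 63/(1 - 4/5)
= 63/(1/5)
= 315

S∞ = 315


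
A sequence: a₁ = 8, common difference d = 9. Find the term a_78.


aₙ = a₁ + (n-1)d
= 8 + (78-1)×9
= 8 + 693
= 701

a_78 = 701


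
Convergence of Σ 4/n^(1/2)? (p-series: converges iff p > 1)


p-series test: Σ c/n^p converges if p > 1, diverges if p ≤ 1 (constant c > 0 doesn't affect convergence).
p = 1/2
1/2 ≤ 1 → DIVERGES

Diverges (p = 1/2 ≤ 1)


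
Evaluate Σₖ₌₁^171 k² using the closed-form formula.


n = 171
n(n+1)(2n+1)/6 = 171×172×343/6
= 10088316/6 = 1681386

Σk² = 1681386


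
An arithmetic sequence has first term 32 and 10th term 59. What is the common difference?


d = (aₙ - a₁)/(n-1)
= (59 - 32)/(10-1)
= 27/9 = 3

d = 3


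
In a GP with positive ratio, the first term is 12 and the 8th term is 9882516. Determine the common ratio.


r^(n-1) = aₙ/a₁
r^7 = 9882516/12 = 823543
r = 823543^(1/7)
= 7

r = 7


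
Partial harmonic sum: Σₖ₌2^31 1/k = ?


Σₖ₌2^31 1/k = 1/2 + 1/3 + 1/4 + ... + 1/31
= 218572480850557/72201776446800
≈ 3.0272

Sum = 218572480850557/72201776446800 ≈ 3.0272


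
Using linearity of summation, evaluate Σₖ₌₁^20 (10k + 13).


Σ(10k+13) = 10·Σk + 13·n
= 10·210 + 13·20
= 2100 + 260 = 2360

Σ = 2360


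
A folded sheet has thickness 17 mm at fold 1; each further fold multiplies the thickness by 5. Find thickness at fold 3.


aₙ = a₁·r^(n-1)
= 17×5^2
= 17×25
= 425

a_3 = 425


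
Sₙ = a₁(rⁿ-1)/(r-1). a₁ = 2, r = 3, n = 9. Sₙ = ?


Sₙ = 2×(3^9 - 1)/(3 - 1)
= 2×(19683 - 1)/2
= 2×19682/2
= 19682

S_9 = 19682


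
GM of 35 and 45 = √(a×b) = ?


GM = √(35×45) = √1575 = 39.6863

GM = 39.6863


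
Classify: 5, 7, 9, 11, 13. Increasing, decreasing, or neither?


Differences: 2, 2, 2, 2
All differences > 0 → strictly INCREASING

Monotonically increasing


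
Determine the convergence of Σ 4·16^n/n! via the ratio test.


aₙ = 4·16^n/n!
a_{n+1}/aₙ = 16^(n+1)/(n+1)! × n!/16^n  (constant 4 cancels)
= 16/(n+1)
L = lim(n→∞) 16/(n+1) = 0
L < 1 → series CONVERGES

Converges (ratio test: L = 0 < 1)


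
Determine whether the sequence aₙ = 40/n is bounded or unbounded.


a₁ = 40, a₂ = 40/2, a₃ = 40/3, ...
0 < aₙ ≤ 40 for all n ≥ 1
Lower bound: 0, Upper bound: 40
The sequence IS bounded

Bounded (0 < aₙ ≤ 40)


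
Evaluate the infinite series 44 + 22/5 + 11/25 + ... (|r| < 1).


S∞ = a₁/(1-r) = 44/(1 - 1/10)
= 44/(9/10)
= 440/9

S∞ = 440/9


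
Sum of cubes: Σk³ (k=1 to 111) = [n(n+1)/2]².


n(n+1)/2 = 111×112/2 = 6216
Σk³ = 6216² = 38638656

Σk³ = 38638656


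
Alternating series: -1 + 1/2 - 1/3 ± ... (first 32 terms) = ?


S = -1 + 1/2 - 1/3 + 1/4 - 1/5 + 1/6 - 1/7 + 1/8 ± ...
= -0.6778
(Full series converges to -ln(2) ≈ -0.6931)

S_32 = -0.6778


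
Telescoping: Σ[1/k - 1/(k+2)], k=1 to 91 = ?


Telescoping with gap 2: two head and two tail terms survive.
= (1 + 1/2) - (1/92 + 1/93)
= 3/2 - 1/92 - 1/93 = 12649/8556

Sum = 12649/8556


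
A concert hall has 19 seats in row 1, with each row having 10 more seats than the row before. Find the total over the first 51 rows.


aₙ = 19 + (51-1)×10 = 519
Sₙ = n(a₁+aₙ)/2 = 51×(19+519)/2
= 51×538/2 = 13719

S_51 = 13719


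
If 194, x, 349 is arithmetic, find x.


AM = (194 + 349)/2 = 543/2 = 271.5

AM = 271.5


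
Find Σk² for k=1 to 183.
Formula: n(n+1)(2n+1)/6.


n = 183
n(n+1)(2n+1)/6 = 183×184×367/6
= 12357624/6 = 2059604

Σk² = 2059604


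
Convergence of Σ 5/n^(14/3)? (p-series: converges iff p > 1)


p-series test: Σ c/n^p converges if p > 1, diverges if p ≤ 1 (constant c > 0 doesn't affect convergence).
p = 14/3
14/3 > 1 → CONVERGES

Converges (p = 14/3 > 1)


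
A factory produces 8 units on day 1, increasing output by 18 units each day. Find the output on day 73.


aₙ = a₁ + (n-1)d
= 8 + (73-1)×18
= 8 + 1296
= 1304

a_73 = 1304


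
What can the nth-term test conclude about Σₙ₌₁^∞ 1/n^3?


lim(n→∞) 1/n^3 = 0
lim aₙ = 0 → nth-term test is INCONCLUSIVE
(Need other tests; this is actually a convergent p-series with p=3 > 1)

Inconclusive (lim aₙ = 0; need another test)


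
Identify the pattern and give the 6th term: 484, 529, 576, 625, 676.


Pattern: perfect squares: n²
Terms: 484, 529, 576, 625, 676
Next term = 729

Next term = 729


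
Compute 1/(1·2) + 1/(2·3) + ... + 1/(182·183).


1/(k(k+1)) = 1/k - 1/(k+1) (partial fractions)
Telescoping: Σ = 1 - 1/183 = 182/183

Sum = 182/183


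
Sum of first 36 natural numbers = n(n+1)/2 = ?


n(n+1)/2 = 36×37/2 = 1332/2 = 666

Σk = 666


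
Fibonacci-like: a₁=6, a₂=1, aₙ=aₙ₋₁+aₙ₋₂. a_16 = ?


Computing iteratively: 6, 1, 7, 8, 15, 23, 38, 61, 99, 160, 259, 419, ...
a_16 = 2872

a_16 = 2872


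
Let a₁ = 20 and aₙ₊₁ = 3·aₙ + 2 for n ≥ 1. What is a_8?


Computing step by step:
a_1 = 20
a_2 = 62
a_3 = 188
a_4 = 566
a_5 = 1700
a_6 = 5102
a_7 = 15308
a_8 = 45926


a_8 = 45926


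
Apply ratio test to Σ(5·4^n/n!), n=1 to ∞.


aₙ = 5·4^n/n!
a_{n+1}/aₙ = 4^(n+1)/(n+1)! × n!/4^n  (constant 5 cancels)
= 4/(n+1)
L = lim(n→∞) 4/(n+1) = 0
L < 1 → series CONVERGES

Converges (ratio test: L = 0 < 1)


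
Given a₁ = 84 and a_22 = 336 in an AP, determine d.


d = (aₙ - a₁)/(n-1)
= (336 - 84)/(22-1)
= 252/21 = 12

d = 12


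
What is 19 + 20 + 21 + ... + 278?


Σₖ₌19^278 k = Σₖ₌₁^278 k − Σₖ₌₁^18 k
= 278·279/2 − 18·19/2
= 38781 − 171 = 38610

Σk = 38610


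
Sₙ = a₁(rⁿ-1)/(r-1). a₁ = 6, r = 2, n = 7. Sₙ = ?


Sₙ = 6×(2^7 - 1)/(2 - 1)
= 6×(128 - 1)/1
= 6×127/1
= 762

S_7 = 762


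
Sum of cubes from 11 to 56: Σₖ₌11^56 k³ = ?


Σₖ₌11^56 k³ = [56·57/2]² − [10·11/2]²
= 2547216 − 3025 = 2544191

Σk³ = 2544191


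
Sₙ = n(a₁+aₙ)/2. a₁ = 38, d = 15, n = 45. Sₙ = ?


aₙ = 38 + (45-1)×15 = 698
Sₙ = n(a₁+aₙ)/2 = 45×(38+698)/2
= 45×736/2 = 16560

S_45 = 16560


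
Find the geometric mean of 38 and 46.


GM = √(38×46) = √1748 = 41.8091

GM = 41.8091


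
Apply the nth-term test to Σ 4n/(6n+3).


lim(n→∞) 4n/(6n+3) = 4/6 = 2/3  (divide numerator and denominator by n)
lim aₙ = 2/3 ≠ 0 → series DIVERGES

Diverges (lim aₙ = 2/3 ≠ 0)


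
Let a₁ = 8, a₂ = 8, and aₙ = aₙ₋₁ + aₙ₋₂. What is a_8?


Computing iteratively: 8, 8, 16, 24, 40, 64, 104, 168
a_8 = 168

a_8 = 168


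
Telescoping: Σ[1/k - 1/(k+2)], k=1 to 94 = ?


Telescoping with gap 2: two head and two tail terms survive.
= (1 + 1/2) - (1/95 + 1/96)
= 3/2 - 1/95 - 1/96 = 13489/9120

Sum = 13489/9120


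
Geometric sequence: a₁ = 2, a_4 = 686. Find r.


r^(n-1) = aₙ/a₁
r^3 = 686/2 = 343
r = 343^(1/3)
= 7

r = 7


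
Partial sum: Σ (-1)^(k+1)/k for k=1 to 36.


S = 1 - 1/2 + 1/3 - 1/4 + 1/5 - 1/6 + 1/7 - 1/8 ± ...
= 0.6795
(Full series converges to +ln(2) ≈ +0.6931)

S_36 = 0.6795


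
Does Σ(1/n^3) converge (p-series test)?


p-series test: Σ c/n^p converges if p > 1, diverges if p ≤ 1 (constant c > 0 doesn't affect convergence).
p = 3
3 > 1 → CONVERGES

Converges (p = 3 > 1)
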